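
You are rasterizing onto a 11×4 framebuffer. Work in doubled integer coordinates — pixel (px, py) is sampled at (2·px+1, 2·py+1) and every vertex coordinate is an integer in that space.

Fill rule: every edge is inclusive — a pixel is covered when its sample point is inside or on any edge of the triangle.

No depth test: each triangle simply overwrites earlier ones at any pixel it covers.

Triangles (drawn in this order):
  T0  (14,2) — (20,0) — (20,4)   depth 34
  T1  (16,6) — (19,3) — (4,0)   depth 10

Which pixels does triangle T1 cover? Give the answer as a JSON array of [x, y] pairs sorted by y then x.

T0:
  2·area = 24
  edge (14, 2)→(20, 0): d=(6,-2) inclusive
  edge (20, 0)→(20, 4): d=(0,4) inclusive
  edge (20, 4)→(14, 2): d=(-6,-2) inclusive
    (5,0)@(11, 1): e=[-12,36,0] → .  [on edge]
    (8,0)@(17, 1): e=[0,12,12] → X  [on edge]
    (9,0)@(19, 1): e=[4,4,16] → X
    (10,0)@(21, 1): e=[8,-4,20] → .
    (5,1)@(11, 3): e=[0,36,-12] → .  [on edge]
    (8,1)@(17, 3): e=[12,12,0] → X  [on edge]
    (10,1)@(21, 3): e=[20,-4,8] → .
    (2,2)@(5, 5): e=[0,60,-36] → .  [on edge]
    (8,2)@(17, 5): e=[24,12,-12] → .
    (9,2)@(19, 5): e=[28,4,-8] → .
  covered (4 px):
    . . . . . . . . X X .
    . . . . . . . . X X .
    . . . . . . . . . . .
    . . . . . . . . . . .
T1:
  2·area = 54  (B↔C swapped to make it positive)
  edge (16, 6)→(4, 0): d=(-12,-6) inclusive
  edge (4, 0)→(19, 3): d=(15,3) inclusive
  edge (19, 3)→(16, 6): d=(-3,3) inclusive
    (3,0)@(7, 1): e=[6,6,42] → X
    (4,0)@(9, 1): e=[18,0,36] → X  [on edge]
    (5,0)@(11, 1): e=[30,-6,30] → .
    (10,0)@(21, 1): e=[90,-36,0] → .  [on edge]
    (3,1)@(7, 3): e=[-18,36,36] → .
    (4,1)@(9, 3): e=[-6,30,30] → .
    (5,1)@(11, 3): e=[6,24,24] → X
    (6,1)@(13, 3): e=[18,18,18] → X
    (7,1)@(15, 3): e=[30,12,12] → X
    (8,1)@(17, 3): e=[42,6,6] → X
    (9,1)@(19, 3): e=[54,0,0] → X  [on edge]
    (10,1)@(21, 3): e=[66,-6,-6] → .
    (8,2)@(17, 5): e=[18,36,0] → X  [on edge]
    (7,3)@(15, 7): e=[-18,72,0] → .  [on edge]
  covered (9 px):
    . . . X X . . . . . .
    . . . . . X X X X X .
    . . . . . . . X X . .
    . . . . . . . . . . .

Final: [[3,0],[4,0],[5,1],[6,1],[7,1],[8,1],[9,1],[7,2],[8,2]]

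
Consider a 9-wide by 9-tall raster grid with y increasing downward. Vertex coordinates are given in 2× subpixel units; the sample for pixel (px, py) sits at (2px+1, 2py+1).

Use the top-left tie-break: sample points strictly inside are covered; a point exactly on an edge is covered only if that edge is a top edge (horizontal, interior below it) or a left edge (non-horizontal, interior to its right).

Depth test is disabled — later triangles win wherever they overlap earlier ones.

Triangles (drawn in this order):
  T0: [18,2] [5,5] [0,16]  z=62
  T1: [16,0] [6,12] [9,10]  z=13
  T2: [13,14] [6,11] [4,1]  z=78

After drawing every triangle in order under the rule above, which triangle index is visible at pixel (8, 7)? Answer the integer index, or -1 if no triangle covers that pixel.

T0:
  2·area = 128  (B↔C swapped to make it positive)
  edge (18, 2)→(0, 16): d=(-18,14) right/bottom  bias=-1
  edge (0, 16)→(5, 5): d=(5,-11) top-left  bias=+0
  edge (5, 5)→(18, 2): d=(13,-3) top-left  bias=+0
    (7,1)@(15, 3): e=[24,100,4] → #
    (8,1)@(17, 3): e=[-4,122,10] → ·
    (2,2)@(5, 5): e=[128,0,0] → #  [on edge]
    (3,2)@(7, 5): e=[100,22,6] → #
    (4,2)@(9, 5): e=[72,44,12] → #
    (5,2)@(11, 5): e=[44,66,18] → #
    (6,2)@(13, 5): e=[16,88,24] → #
    (7,2)@(15, 5): e=[-12,110,30] → ·
    (2,3)@(5, 7): e=[92,10,26] → #
    (6,3)@(13, 7): e=[-20,98,50] → ·
    (2,4)@(5, 9): e=[56,20,52] → #
    (4,4)@(9, 9): e=[0,64,64] → ·  [on edge]
  covered (16 px):
    · · · · · · · · ·
    · · · · · · · # ·
    · · # # # # # · ·
    · · # # # # · · ·
    · · # # · · · · ·
    · # # · · · · · ·
    · # · · · · · · ·
    # · · · · · · · ·
    · · · · · · · · ·
T1:
  2·area = 16  (B↔C swapped to make it positive)
  edge (16, 0)→(9, 10): d=(-7,10) right/bottom  bias=-1
  edge (9, 10)→(6, 12): d=(-3,2) right/bottom  bias=-1
  edge (6, 12)→(16, 0): d=(10,-12) top-left  bias=+0
    (5,3)@(11, 7): e=[1,5,10] → #
    (6,3)@(13, 7): e=[-19,1,34] → ·
    (4,4)@(9, 9): e=[7,3,6] → #
    (5,4)@(11, 9): e=[-13,-1,30] → ·
    (3,5)@(7, 11): e=[13,1,2] → #
    (4,5)@(9, 11): e=[-7,-3,26] → ·
    (3,6)@(7, 13): e=[-1,-5,22] → ·
  covered (3 px):
    · · · · · · · · ·
    · · · · · · · · ·
    · · · · · · · · ·
    · · · · · # · · ·
    · · · · # · · · ·
    · · · # · · · · ·
    · · · · · · · · ·
    · · · · · · · · ·
    · · · · · · · · ·
T2:
  2·area = 64
  edge (13, 14)→(6, 11): d=(-7,-3) top-left  bias=+0
  edge (6, 11)→(4, 1): d=(-2,-10) top-left  bias=+0
  edge (4, 1)→(13, 14): d=(9,13) right/bottom  bias=-1
    (2,1)@(5, 3): e=[53,6,5] → #
    (3,1)@(7, 3): e=[59,26,-21] → ·
    (2,2)@(5, 5): e=[39,2,23] → #
    (3,2)@(7, 5): e=[45,22,-3] → ·
    (2,3)@(5, 7): e=[25,-2,41] → ·
    (3,3)@(7, 7): e=[31,18,15] → #
    (4,3)@(9, 7): e=[37,38,-11] → ·
    (3,4)@(7, 9): e=[17,14,33] → #
    (4,4)@(9, 9): e=[23,34,7] → #
    (5,4)@(11, 9): e=[29,54,-19] → ·
    (3,5)@(7, 11): e=[3,10,51] → #
    (5,5)@(11, 11): e=[15,50,-1] → ·
  covered (8 px):
    · · · · · · · · ·
    · · # · · · · · ·
    · · # · · · · · ·
    · · · # · · · · ·
    · · · # # · · · ·
    · · · # # · · · ·
    · · · · · # · · ·
    · · · · · · · · ·
    · · · · · · · · ·

Z-buffer (winner per pixel, '.' = empty):
  . . . . . . . . .
  . . 2 . . . . 0 .
  . . 2 0 0 0 0 . .
  . . 0 2 0 1 . . .
  . . 0 2 2 . . . .
  . 0 0 2 2 . . . .
  . 0 . . . 2 . . .
  0 . . . . . . . .
  . . . . . . . . .

Final: -1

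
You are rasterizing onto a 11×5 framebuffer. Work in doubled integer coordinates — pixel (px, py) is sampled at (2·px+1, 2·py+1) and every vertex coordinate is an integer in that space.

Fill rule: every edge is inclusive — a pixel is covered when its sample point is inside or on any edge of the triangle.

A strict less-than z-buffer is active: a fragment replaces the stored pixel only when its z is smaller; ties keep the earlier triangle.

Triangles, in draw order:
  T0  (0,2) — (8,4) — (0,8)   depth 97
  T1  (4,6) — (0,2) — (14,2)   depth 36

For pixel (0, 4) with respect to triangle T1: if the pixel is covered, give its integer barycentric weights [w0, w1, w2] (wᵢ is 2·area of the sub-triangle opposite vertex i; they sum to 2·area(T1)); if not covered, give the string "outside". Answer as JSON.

T0:
  2·area = 48
  edge (0, 2)→(8, 4): d=(8,2) inclusive
  edge (8, 4)→(0, 8): d=(-8,4) inclusive
  edge (0, 8)→(0, 2): d=(0,-6) inclusive
    (0,1)@(1, 3): e=[6,36,6] → █
    (1,1)@(3, 3): e=[2,28,18] → █
    (2,1)@(5, 3): e=[-2,20,30] → ·
    (0,2)@(1, 5): e=[22,20,6] → █
    (2,2)@(5, 5): e=[14,4,30] → █
    (3,2)@(7, 5): e=[10,-4,42] → ·
    (0,3)@(1, 7): e=[38,4,6] → █
    (1,3)@(3, 7): e=[34,-4,18] → ·
    (2,3)@(5, 7): e=[30,-12,30] → ·
    (0,4)@(1, 9): e=[54,-12,6] → ·
  covered (6 px):
    · · · · · · · · · · ·
    █ █ · · · · · · · · ·
    █ █ █ · · · · · · · ·
    █ · · · · · · · · · ·
    · · · · · · · · · · ·
T1:
  2·area = 56
  edge (4, 6)→(0, 2): d=(-4,-4) inclusive
  edge (0, 2)→(14, 2): d=(14,0) inclusive
  edge (14, 2)→(4, 6): d=(-10,4) inclusive
    (0,1)@(1, 3): e=[0,14,42] → █  [on edge]
    (1,1)@(3, 3): e=[8,14,34] → █
    (2,1)@(5, 3): e=[16,14,26] → █
    (3,1)@(7, 3): e=[24,14,18] → █
    (4,1)@(9, 3): e=[32,14,10] → █
    (5,1)@(11, 3): e=[40,14,2] → █
    (6,1)@(13, 3): e=[48,14,-6] → ·
    (0,2)@(1, 5): e=[-8,42,22] → ·
    (1,2)@(3, 5): e=[0,42,14] → █  [on edge]
    (3,2)@(7, 5): e=[16,42,-2] → ·
    (4,2)@(9, 5): e=[24,42,-10] → ·
    (5,2)@(11, 5): e=[32,42,-18] → ·
    (2,3)@(5, 7): e=[0,70,-14] → ·  [on edge]
    (3,4)@(7, 9): e=[0,98,-42] → ·  [on edge]
  covered (8 px):
    · · · · · · · · · · ·
    █ █ █ █ █ █ · · · · ·
    · █ █ · · · · · · · ·
    · · · · · · · · · · ·
    · · · · · · · · · · ·

Result: "outside"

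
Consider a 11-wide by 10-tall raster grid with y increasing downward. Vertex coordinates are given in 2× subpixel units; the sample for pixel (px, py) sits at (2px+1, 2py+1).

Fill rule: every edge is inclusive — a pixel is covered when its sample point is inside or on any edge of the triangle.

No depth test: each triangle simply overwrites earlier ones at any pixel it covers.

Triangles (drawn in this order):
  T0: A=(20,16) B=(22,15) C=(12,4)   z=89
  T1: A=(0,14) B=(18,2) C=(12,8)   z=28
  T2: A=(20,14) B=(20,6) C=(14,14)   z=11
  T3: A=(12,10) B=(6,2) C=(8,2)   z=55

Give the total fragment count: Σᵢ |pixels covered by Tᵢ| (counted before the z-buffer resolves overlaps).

T0:
  2·area = 32  (B↔C swapped to make it positive)
  edge (20, 16)→(12, 4): d=(-8,-12) inclusive
  edge (12, 4)→(22, 15): d=(10,11) inclusive
  edge (22, 15)→(20, 16): d=(-2,1) inclusive
    (8,5)@(17, 11): e=[4,15,13] → █
    (9,5)@(19, 11): e=[28,-7,11] → ·
    (8,6)@(17, 13): e=[-12,35,9] → ·
    (9,6)@(19, 13): e=[12,13,7] → █
    (10,6)@(21, 13): e=[36,-9,5] → ·
    (9,7)@(19, 15): e=[-4,33,3] → ·
    (10,7)@(21, 15): e=[20,11,1] → █
    (10,8)@(21, 17): e=[4,31,-3] → ·
  covered (3 px):
    · · · · · · · · · · ·
    · · · · · · · · · · ·
    · · · · · · · · · · ·
    · · · · · · · · · · ·
    · · · · · · · · · · ·
    · · · · · · · · █ · ·
    · · · · · · · · · █ ·
    · · · · · · · · · · █
    · · · · · · · · · · ·
    · · · · · · · · · · ·
T1:
  2·area = 36
  edge (0, 14)→(18, 2): d=(18,-12) inclusive
  edge (18, 2)→(12, 8): d=(-6,6) inclusive
  edge (12, 8)→(0, 14): d=(-12,6) inclusive
    (9,0)@(19, 1): e=[-6,0,42] → ·  [on edge]
    (8,1)@(17, 3): e=[6,0,30] → █  [on edge]
    (9,1)@(19, 3): e=[30,-12,18] → ·
    (7,2)@(15, 5): e=[18,0,18] → █  [on edge]
    (8,2)@(17, 5): e=[42,-12,6] → ·
    (5,3)@(11, 7): e=[6,12,18] → █
    (6,3)@(13, 7): e=[30,0,6] → █  [on edge]
    (7,3)@(15, 7): e=[54,-12,-6] → ·
    (4,4)@(9, 9): e=[18,12,6] → █
    (5,4)@(11, 9): e=[42,0,-6] → ·  [on edge]
    (6,4)@(13, 9): e=[66,-12,-18] → ·
    (2,5)@(5, 11): e=[6,24,6] → █
    (4,5)@(9, 11): e=[54,0,-18] → ·  [on edge]
    (3,6)@(7, 13): e=[66,0,-30] → ·  [on edge]
    (2,7)@(5, 15): e=[78,0,-42] → ·  [on edge]
    (1,8)@(3, 17): e=[90,0,-54] → ·  [on edge]
    (0,9)@(1, 19): e=[102,0,-66] → ·  [on edge]
  covered (6 px):
    · · · · · · · · · · ·
    · · · · · · · · █ · ·
    · · · · · · · █ · · ·
    · · · · · █ █ · · · ·
    · · · · █ · · · · · ·
    · · █ · · · · · · · ·
    · · · · · · · · · · ·
    · · · · · · · · · · ·
    · · · · · · · · · · ·
    · · · · · · · · · · ·
T2:
  2·area = 48  (B↔C swapped to make it positive)
  edge (20, 14)→(14, 14): d=(-6,0) inclusive
  edge (14, 14)→(20, 6): d=(6,-8) inclusive
  edge (20, 6)→(20, 14): d=(0,8) inclusive
    (9,4)@(19, 9): e=[30,10,8] → █
    (10,4)@(21, 9): e=[30,26,-8] → ·
    (8,5)@(17, 11): e=[18,6,24] → █
    (10,5)@(21, 11): e=[18,38,-8] → ·
    (7,6)@(15, 13): e=[6,2,40] → █
    (10,6)@(21, 13): e=[6,50,-8] → ·
    (7,7)@(15, 15): e=[-6,14,40] → ·
    (8,7)@(17, 15): e=[-6,30,24] → ·
    (9,7)@(19, 15): e=[-6,46,8] → ·
  covered (6 px):
    · · · · · · · · · · ·
    · · · · · · · · · · ·
    · · · · · · · · · · ·
    · · · · · · · · · · ·
    · · · · · · · · · █ ·
    · · · · · · · · █ █ ·
    · · · · · · · █ █ █ ·
    · · · · · · · · · · ·
    · · · · · · · · · · ·
    · · · · · · · · · · ·
T3:
  2·area = 16
  edge (12, 10)→(6, 2): d=(-6,-8) inclusive
  edge (6, 2)→(8, 2): d=(2,0) inclusive
  edge (8, 2)→(12, 10): d=(4,8) inclusive
    (3,1)@(7, 3): e=[2,2,12] → █
    (4,1)@(9, 3): e=[18,2,-4] → ·
    (3,2)@(7, 5): e=[-10,6,20] → ·
    (4,2)@(9, 5): e=[6,6,4] → █
    (5,2)@(11, 5): e=[22,6,-12] → ·
    (4,3)@(9, 7): e=[-6,10,12] → ·
  covered (2 px):
    · · · · · · · · · · ·
    · · · █ · · · · · · ·
    · · · · █ · · · · · ·
    · · · · · · · · · · ·
    · · · · · · · · · · ·
    · · · · · · · · · · ·
    · · · · · · · · · · ·
    · · · · · · · · · · ·
    · · · · · · · · · · ·
    · · · · · · · · · · ·

Result: 17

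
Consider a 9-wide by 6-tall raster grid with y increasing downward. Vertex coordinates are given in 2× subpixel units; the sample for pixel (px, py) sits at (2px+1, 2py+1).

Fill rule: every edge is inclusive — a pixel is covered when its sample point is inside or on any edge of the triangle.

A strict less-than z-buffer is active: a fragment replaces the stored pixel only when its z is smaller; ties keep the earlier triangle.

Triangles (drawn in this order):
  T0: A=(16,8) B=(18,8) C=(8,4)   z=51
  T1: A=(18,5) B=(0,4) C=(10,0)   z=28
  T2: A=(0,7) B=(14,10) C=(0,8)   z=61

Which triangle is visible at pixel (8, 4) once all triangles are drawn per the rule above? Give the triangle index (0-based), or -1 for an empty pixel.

T0:
  2·area = 8  (B↔C swapped to make it positive)
  edge (16, 8)→(8, 4): d=(-8,-4) inclusive
  edge (8, 4)→(18, 8): d=(10,4) inclusive
  edge (18, 8)→(16, 8): d=(-2,0) inclusive
    (7,3)@(15, 7): e=[4,2,2] → █
    (8,3)@(17, 7): e=[12,-6,2] → ·
    (7,4)@(15, 9): e=[-12,22,-2] → ·
  covered (1 px):
    · · · · · · · · ·
    · · · · · · · · ·
    · · · · · · · · ·
    · · · · · · · █ ·
    · · · · · · · · ·
    · · · · · · · · ·
T1:
  2·area = 82
  edge (18, 5)→(0, 4): d=(-18,-1) inclusive
  edge (0, 4)→(10, 0): d=(10,-4) inclusive
  edge (10, 0)→(18, 5): d=(8,5) inclusive
    (4,0)@(9, 1): e=[63,6,13] → █
    (5,0)@(11, 1): e=[65,14,3] → █
    (6,0)@(13, 1): e=[67,22,-7] → ·
    (1,1)@(3, 3): e=[21,2,59] → █
    (2,1)@(5, 3): e=[23,10,49] → █
    (3,1)@(7, 3): e=[25,18,39] → █
    (6,1)@(13, 3): e=[31,42,9] → █
    (7,1)@(15, 3): e=[33,50,-1] → ·
    (1,2)@(3, 5): e=[-15,22,75] → ·
    (2,2)@(5, 5): e=[-13,30,65] → ·
    (3,2)@(7, 5): e=[-11,38,55] → ·
    (4,2)@(9, 5): e=[-9,46,45] → ·
  covered (8 px):
    · · · · █ █ · · ·
    · █ █ █ █ █ █ · ·
    · · · · · · · · ·
    · · · · · · · · ·
    · · · · · · · · ·
    · · · · · · · · ·
T2:
  2·area = 14
  edge (0, 7)→(14, 10): d=(14,3) inclusive
  edge (14, 10)→(0, 8): d=(-14,-2) inclusive
  edge (0, 8)→(0, 7): d=(0,-1) inclusive
    (3,4)@(7, 9): e=[7,0,7] → █  [on edge]
    (4,4)@(9, 9): e=[1,4,9] → █
    (5,4)@(11, 9): e=[-5,8,11] → ·
    (3,5)@(7, 11): e=[35,-28,7] → ·
    (4,5)@(9, 11): e=[29,-24,9] → ·
  covered (2 px):
    · · · · · · · · ·
    · · · · · · · · ·
    · · · · · · · · ·
    · · · · · · · · ·
    · · · █ █ · · · ·
    · · · · · · · · ·

Z-buffer (winner per pixel, '.' = empty):
  . . . . 1 1 . . .
  . 1 1 1 1 1 1 . .
  . . . . . . . . .
  . . . . . . . 0 .
  . . . 2 2 . . . .
  . . . . . . . . .

Result: -1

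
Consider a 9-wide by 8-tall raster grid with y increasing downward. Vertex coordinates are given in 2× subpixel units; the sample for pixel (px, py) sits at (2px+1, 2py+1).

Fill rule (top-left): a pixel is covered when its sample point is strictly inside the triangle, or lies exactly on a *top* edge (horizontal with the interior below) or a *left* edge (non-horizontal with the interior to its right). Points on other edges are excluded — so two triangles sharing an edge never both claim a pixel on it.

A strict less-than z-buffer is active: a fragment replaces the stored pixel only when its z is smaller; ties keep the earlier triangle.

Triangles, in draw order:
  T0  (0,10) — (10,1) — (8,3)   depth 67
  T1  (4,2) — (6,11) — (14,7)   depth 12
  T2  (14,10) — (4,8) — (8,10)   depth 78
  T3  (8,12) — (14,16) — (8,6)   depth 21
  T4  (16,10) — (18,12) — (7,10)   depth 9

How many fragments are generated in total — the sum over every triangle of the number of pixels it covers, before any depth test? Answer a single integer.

T0:
  2·area = 2
  edge (0, 10)→(10, 1): d=(10,-9) top-left  bias=+0
  edge (10, 1)→(8, 3): d=(-2,2) right/bottom  bias=-1
  edge (8, 3)→(0, 10): d=(-8,7) right/bottom  bias=-1
  covered (0 px):
    · · · · · · · · ·
    · · · · · · · · ·
    · · · · · · · · ·
    · · · · · · · · ·
    · · · · · · · · ·
    · · · · · · · · ·
    · · · · · · · · ·
    · · · · · · · · ·
T1:
  2·area = 80  (B↔C swapped to make it positive)
  edge (4, 2)→(14, 7): d=(10,5) right/bottom  bias=-1
  edge (14, 7)→(6, 11): d=(-8,4) right/bottom  bias=-1
  edge (6, 11)→(4, 2): d=(-2,-9) top-left  bias=+0
    (2,1)@(5, 3): e=[5,68,7] → #
    (3,1)@(7, 3): e=[-5,60,25] → ·
    (2,2)@(5, 5): e=[25,52,3] → #
    (3,2)@(7, 5): e=[15,44,21] → #
    (4,2)@(9, 5): e=[5,36,39] → #
    (5,2)@(11, 5): e=[-5,28,57] → ·
    (2,3)@(5, 7): e=[45,36,-1] → ·
    (3,3)@(7, 7): e=[35,28,17] → #
    (5,3)@(11, 7): e=[15,12,53] → #
    (6,3)@(13, 7): e=[5,4,71] → #
    (7,3)@(15, 7): e=[-5,-4,89] → ·
    (3,4)@(7, 9): e=[55,12,13] → #
  covered (10 px):
    · · · · · · · · ·
    · · # · · · · · ·
    · · # # # · · · ·
    · · · # # # # · ·
    · · · # # · · · ·
    · · · · · · · · ·
    · · · · · · · · ·
    · · · · · · · · ·
T2:
  2·area = 12  (B↔C swapped to make it positive)
  edge (14, 10)→(8, 10): d=(-6,0) right/bottom  bias=-1
  edge (8, 10)→(4, 8): d=(-4,-2) top-left  bias=+0
  edge (4, 8)→(14, 10): d=(10,2) right/bottom  bias=-1
    (3,4)@(7, 9): e=[6,2,4] → #
    (4,4)@(9, 9): e=[6,6,0] → ·  [on edge]
    (3,5)@(7, 11): e=[-6,-6,24] → ·
  covered (1 px):
    · · · · · · · · ·
    · · · · · · · · ·
    · · · · · · · · ·
    · · · · · · · · ·
    · · · # · · · · ·
    · · · · · · · · ·
    · · · · · · · · ·
    · · · · · · · · ·
T3:
  2·area = 36  (B↔C swapped to make it positive)
  edge (8, 12)→(8, 6): d=(0,-6) top-left  bias=+0
  edge (8, 6)→(14, 16): d=(6,10) right/bottom  bias=-1
  edge (14, 16)→(8, 12): d=(-6,-4) top-left  bias=+0
    (2,0)@(5, 1): e=[-18,0,54] → ·  [on edge]
    (4,4)@(9, 9): e=[6,8,22] → #
    (5,4)@(11, 9): e=[18,-12,30] → ·
    (4,5)@(9, 11): e=[6,20,10] → #
    (5,5)@(11, 11): e=[18,0,18] → ·  [on edge]
    (4,6)@(9, 13): e=[6,32,-2] → ·
    (5,6)@(11, 13): e=[18,12,6] → #
    (6,6)@(13, 13): e=[30,-8,14] → ·
    (5,7)@(11, 15): e=[18,24,-6] → ·
    (6,7)@(13, 15): e=[30,4,2] → #
    (7,7)@(15, 15): e=[42,-16,10] → ·
  covered (4 px):
    · · · · · · · · ·
    · · · · · · · · ·
    · · · · · · · · ·
    · · · · · · · · ·
    · · · · # · · · ·
    · · · · # · · · ·
    · · · · · # · · ·
    · · · · · · # · ·
T4:
  2·area = 18
  edge (16, 10)→(18, 12): d=(2,2) right/bottom  bias=-1
  edge (18, 12)→(7, 10): d=(-11,-2) top-left  bias=+0
  edge (7, 10)→(16, 10): d=(9,0) top-left  bias=+0
    (3,0)@(7, 1): e=[0,99,-81] → ·  [on edge]
    (4,1)@(9, 3): e=[0,81,-63] → ·  [on edge]
    (5,2)@(11, 5): e=[0,63,-45] → ·  [on edge]
    (6,3)@(13, 7): e=[0,45,-27] → ·  [on edge]
    (7,4)@(15, 9): e=[0,27,-9] → ·  [on edge]
    (6,5)@(13, 11): e=[8,1,9] → #
    (7,5)@(15, 11): e=[4,5,9] → #
    (8,5)@(17, 11): e=[0,9,9] → ·  [on edge]
    (6,6)@(13, 13): e=[12,-21,27] → ·
    (7,6)@(15, 13): e=[8,-17,27] → ·
  covered (2 px):
    · · · · · · · · ·
    · · · · · · · · ·
    · · · · · · · · ·
    · · · · · · · · ·
    · · · · · · · · ·
    · · · · · · # # ·
    · · · · · · · · ·
    · · · · · · · · ·

Final: 17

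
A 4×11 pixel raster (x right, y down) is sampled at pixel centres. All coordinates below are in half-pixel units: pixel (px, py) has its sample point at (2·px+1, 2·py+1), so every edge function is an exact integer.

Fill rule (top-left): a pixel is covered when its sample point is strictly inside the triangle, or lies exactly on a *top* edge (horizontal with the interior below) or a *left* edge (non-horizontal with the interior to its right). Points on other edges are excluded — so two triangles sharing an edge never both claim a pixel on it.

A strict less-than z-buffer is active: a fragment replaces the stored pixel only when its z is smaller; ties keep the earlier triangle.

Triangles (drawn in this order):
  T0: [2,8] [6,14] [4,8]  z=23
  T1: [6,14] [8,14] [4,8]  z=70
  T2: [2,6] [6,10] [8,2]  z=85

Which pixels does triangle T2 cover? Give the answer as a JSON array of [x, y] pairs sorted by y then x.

T0:
  2·area = 12  (B↔C swapped to make it positive)
  edge (2, 8)→(4, 8): d=(2,0) top-left  bias=+0
  edge (4, 8)→(6, 14): d=(2,6) right/bottom  bias=-1
  edge (6, 14)→(2, 8): d=(-4,-6) top-left  bias=+0
    (1,2)@(3, 5): e=[-6,0,18] → ·  [on edge]
    (1,4)@(3, 9): e=[2,8,2] → #
    (2,4)@(5, 9): e=[2,-4,14] → ·
    (1,5)@(3, 11): e=[6,12,-6] → ·
    (2,5)@(5, 11): e=[6,0,6] → ·  [on edge]
    (3,8)@(7, 17): e=[18,0,-6] → ·  [on edge]
  covered (1 px):
    · · · ·
    · · · ·
    · · · ·
    · · · ·
    · # · ·
    · · · ·
    · · · ·
    · · · ·
    · · · ·
    · · · ·
    · · · ·
T1:
  2·area = 12  (B↔C swapped to make it positive)
  edge (6, 14)→(4, 8): d=(-2,-6) top-left  bias=+0
  edge (4, 8)→(8, 14): d=(4,6) right/bottom  bias=-1
  edge (8, 14)→(6, 14): d=(-2,0) right/bottom  bias=-1
    (1,2)@(3, 5): e=[0,-6,18] → ·  [on edge]
    (2,5)@(5, 11): e=[0,6,6] → #  [on edge]
    (3,5)@(7, 11): e=[12,-6,6] → ·
    (2,6)@(5, 13): e=[-4,14,2] → ·
    (3,6)@(7, 13): e=[8,2,2] → #
    (3,7)@(7, 15): e=[4,10,-2] → ·
    (3,8)@(7, 17): e=[0,18,-6] → ·  [on edge]
  covered (2 px):
    · · · ·
    · · · ·
    · · · ·
    · · · ·
    · · · ·
    · · # ·
    · · · #
    · · · ·
    · · · ·
    · · · ·
    · · · ·
T2:
  2·area = 40  (B↔C swapped to make it positive)
  edge (2, 6)→(8, 2): d=(6,-4) top-left  bias=+0
  edge (8, 2)→(6, 10): d=(-2,8) right/bottom  bias=-1
  edge (6, 10)→(2, 6): d=(-4,-4) top-left  bias=+0
    (3,1)@(7, 3): e=[2,6,32] → #
    (0,2)@(1, 5): e=[-10,50,0] → ·  [on edge]
    (2,2)@(5, 5): e=[6,18,16] → #
    (1,3)@(3, 7): e=[10,30,0] → #  [on edge]
    (3,3)@(7, 7): e=[26,-2,16] → ·
    (1,4)@(3, 9): e=[22,26,-8] → ·
    (2,4)@(5, 9): e=[30,10,0] → #  [on edge]
    (3,4)@(7, 9): e=[38,-6,8] → ·
    (2,5)@(5, 11): e=[42,6,-8] → ·
    (3,5)@(7, 11): e=[50,-10,0] → ·  [on edge]
  covered (6 px):
    · · · ·
    · · · #
    · · # #
    · # # ·
    · · # ·
    · · · ·
    · · · ·
    · · · ·
    · · · ·
    · · · ·
    · · · ·

Result: [[3,1],[2,2],[3,2],[1,3],[2,3],[2,4]]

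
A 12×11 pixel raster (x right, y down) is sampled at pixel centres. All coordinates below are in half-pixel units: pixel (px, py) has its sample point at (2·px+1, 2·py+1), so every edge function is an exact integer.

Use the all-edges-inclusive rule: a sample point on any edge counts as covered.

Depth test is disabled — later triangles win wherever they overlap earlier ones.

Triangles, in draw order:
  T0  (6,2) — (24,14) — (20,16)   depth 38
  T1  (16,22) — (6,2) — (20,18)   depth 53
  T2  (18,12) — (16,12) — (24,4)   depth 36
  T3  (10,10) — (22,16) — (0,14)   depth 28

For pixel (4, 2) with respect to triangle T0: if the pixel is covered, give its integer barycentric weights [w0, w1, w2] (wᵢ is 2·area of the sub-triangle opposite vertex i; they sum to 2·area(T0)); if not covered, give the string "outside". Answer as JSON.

T0:
  2·area = 84
  edge (6, 2)→(24, 14): d=(18,12) inclusive
  edge (24, 14)→(20, 16): d=(-4,2) inclusive
  edge (20, 16)→(6, 2): d=(-14,-14) inclusive
    (2,0)@(5, 1): e=[-6,90,0] → ·  [on edge]
    (3,1)@(7, 3): e=[6,78,0] → █  [on edge]
    (4,1)@(9, 3): e=[-18,74,28] → ·
    (3,2)@(7, 5): e=[42,70,-28] → ·
    (4,2)@(9, 5): e=[18,66,0] → █  [on edge]
    (5,2)@(11, 5): e=[-6,62,28] → ·
    (4,3)@(9, 7): e=[54,58,-28] → ·
    (5,3)@(11, 7): e=[30,54,0] → █  [on edge]
    (6,3)@(13, 7): e=[6,50,28] → █
    (7,3)@(15, 7): e=[-18,46,56] → ·
    (5,4)@(11, 9): e=[66,46,-28] → ·
    (6,4)@(13, 9): e=[42,42,0] → █  [on edge]
    (7,5)@(15, 11): e=[54,30,0] → █  [on edge]
    (8,6)@(17, 13): e=[66,18,0] → █  [on edge]
    (9,7)@(19, 15): e=[78,6,0] → █  [on edge]
    (10,8)@(21, 17): e=[90,-6,0] → ·  [on edge]
    (11,9)@(23, 19): e=[102,-18,0] → ·  [on edge]
  covered (14 px):
    · · · · · · · · · · · ·
    · · · █ · · · · · · · ·
    · · · · █ · · · · · · ·
    · · · · · █ █ · · · · ·
    · · · · · · █ █ · · · ·
    · · · · · · · █ █ █ · ·
    · · · · · · · · █ █ █ ·
    · · · · · · · · · █ █ ·
    · · · · · · · · · · · ·
    · · · · · · · · · · · ·
    · · · · · · · · · · · ·
T1:
  2·area = 120
  edge (16, 22)→(6, 2): d=(-10,-20) inclusive
  edge (6, 2)→(20, 18): d=(14,16) inclusive
  edge (20, 18)→(16, 22): d=(-4,4) inclusive
    (4,3)@(9, 7): e=[10,22,88] → █
    (5,3)@(11, 7): e=[50,-10,80] → ·
    (4,4)@(9, 9): e=[-10,50,80] → ·
    (5,4)@(11, 9): e=[30,18,72] → █
    (6,4)@(13, 9): e=[70,-14,64] → ·
    (5,5)@(11, 11): e=[10,46,64] → █
    (6,5)@(13, 11): e=[50,14,56] → █
    (7,5)@(15, 11): e=[90,-18,48] → ·
    (5,6)@(11, 13): e=[-10,74,56] → ·
    (6,6)@(13, 13): e=[30,42,48] → █
    (7,6)@(15, 13): e=[70,10,40] → █
    (8,6)@(17, 13): e=[110,-22,32] → ·
    (11,7)@(23, 15): e=[210,-90,0] → ·  [on edge]
    (10,8)@(21, 17): e=[150,-30,0] → ·  [on edge]
    (9,9)@(19, 19): e=[90,30,0] → █  [on edge]
    (8,10)@(17, 21): e=[30,90,0] → █  [on edge]
  covered (16 px):
    · · · · · · · · · · · ·
    · · · · · · · · · · · ·
    · · · · · · · · · · · ·
    · · · · █ · · · · · · ·
    · · · · · █ · · · · · ·
    · · · · · █ █ · · · · ·
    · · · · · · █ █ · · · ·
    · · · · · · █ █ █ · · ·
    · · · · · · · █ █ █ · ·
    · · · · · · · █ █ █ · ·
    · · · · · · · · █ · · ·
T2:
  2·area = 16
  edge (18, 12)→(16, 12): d=(-2,0) inclusive
  edge (16, 12)→(24, 4): d=(8,-8) inclusive
  edge (24, 4)→(18, 12): d=(-6,8) inclusive
    (11,2)@(23, 5): e=[14,0,2] → █  [on edge]
    (10,3)@(21, 7): e=[10,0,6] → █  [on edge]
    (11,3)@(23, 7): e=[10,16,-10] → ·
    (9,4)@(19, 9): e=[6,0,10] → █  [on edge]
    (10,4)@(21, 9): e=[6,16,-6] → ·
    (8,5)@(17, 11): e=[2,0,14] → █  [on edge]
    (9,5)@(19, 11): e=[2,16,-2] → ·
    (7,6)@(15, 13): e=[-2,0,18] → ·  [on edge]
    (8,6)@(17, 13): e=[-2,16,2] → ·
    (6,7)@(13, 15): e=[-6,0,22] → ·  [on edge]
    (5,8)@(11, 17): e=[-10,0,26] → ·  [on edge]
    (4,9)@(9, 19): e=[-14,0,30] → ·  [on edge]
    (3,10)@(7, 21): e=[-18,0,34] → ·  [on edge]
  covered (4 px):
    · · · · · · · · · · · ·
    · · · · · · · · · · · ·
    · · · · · · · · · · · █
    · · · · · · · · · · █ ·
    · · · · · · · · · █ · ·
    · · · · · · · · █ · · ·
    · · · · · · · · · · · ·
    · · · · · · · · · · · ·
    · · · · · · · · · · · ·
    · · · · · · · · · · · ·
    · · · · · · · · · · · ·
T3:
  2·area = 108
  edge (10, 10)→(22, 16): d=(12,6) inclusive
  edge (22, 16)→(0, 14): d=(-22,-2) inclusive
  edge (0, 14)→(10, 10): d=(10,-4) inclusive
    (4,5)@(9, 11): e=[18,84,6] → █
    (5,5)@(11, 11): e=[6,88,14] → █
    (6,5)@(13, 11): e=[-6,92,22] → ·
    (1,6)@(3, 13): e=[78,28,2] → █
    (2,6)@(5, 13): e=[66,32,10] → █
    (3,6)@(7, 13): e=[54,36,18] → █
    (6,6)@(13, 13): e=[18,48,42] → █
    (7,6)@(15, 13): e=[6,52,50] → █
    (8,6)@(17, 13): e=[-6,56,58] → ·
    (1,7)@(3, 15): e=[102,-16,22] → ·
    (2,7)@(5, 15): e=[90,-12,30] → ·
    (3,7)@(7, 15): e=[78,-8,38] → ·
    (5,7)@(11, 15): e=[54,0,54] → █  [on edge]
  covered (14 px):
    · · · · · · · · · · · ·
    · · · · · · · · · · · ·
    · · · · · · · · · · · ·
    · · · · · · · · · · · ·
    · · · · · · · · · · · ·
    · · · · █ █ · · · · · ·
    · █ █ █ █ █ █ █ · · · ·
    · · · · · █ █ █ █ █ · ·
    · · · · · · · · · · · ·
    · · · · · · · · · · · ·
    · · · · · · · · · · · ·

Final: [66,0,18]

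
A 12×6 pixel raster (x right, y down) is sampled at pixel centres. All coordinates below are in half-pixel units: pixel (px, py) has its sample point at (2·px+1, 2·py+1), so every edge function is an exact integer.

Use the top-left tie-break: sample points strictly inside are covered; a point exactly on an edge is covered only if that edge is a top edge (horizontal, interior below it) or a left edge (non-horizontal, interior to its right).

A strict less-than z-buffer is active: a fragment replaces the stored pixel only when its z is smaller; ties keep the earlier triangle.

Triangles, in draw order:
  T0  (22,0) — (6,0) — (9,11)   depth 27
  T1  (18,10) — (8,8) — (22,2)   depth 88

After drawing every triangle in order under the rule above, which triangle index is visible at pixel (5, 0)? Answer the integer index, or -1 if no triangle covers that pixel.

T0:
  2·area = 176  (B↔C swapped to make it positive)
  edge (22, 0)→(9, 11): d=(-13,11) right/bottom  bias=-1
  edge (9, 11)→(6, 0): d=(-3,-11) top-left  bias=+0
  edge (6, 0)→(22, 0): d=(16,0) top-left  bias=+0
    (3,0)@(7, 1): e=[152,8,16] → █
    (4,0)@(9, 1): e=[130,30,16] → █
    (5,0)@(11, 1): e=[108,52,16] → █
    (6,0)@(13, 1): e=[86,74,16] → █
    (7,0)@(15, 1): e=[64,96,16] → █
    (8,0)@(17, 1): e=[42,118,16] → █
    (9,0)@(19, 1): e=[20,140,16] → █
    (10,0)@(21, 1): e=[-2,162,16] → ·
    (3,1)@(7, 3): e=[126,2,48] → █
    (9,1)@(19, 3): e=[-6,134,48] → ·
    (3,2)@(7, 5): e=[100,-4,80] → ·
    (4,2)@(9, 5): e=[78,18,80] → █
    (4,5)@(9, 11): e=[0,0,176] → ·  [on edge]
  covered (22 px):
    · · · █ █ █ █ █ █ █ · ·
    · · · █ █ █ █ █ █ · · ·
    · · · · █ █ █ █ · · · ·
    · · · · █ █ █ · · · · ·
    · · · · █ █ · · · · · ·
    · · · · · · · · · · · ·
T1:
  2·area = 88
  edge (18, 10)→(8, 8): d=(-10,-2) top-left  bias=+0
  edge (8, 8)→(22, 2): d=(14,-6) top-left  bias=+0
  edge (22, 2)→(18, 10): d=(-4,8) right/bottom  bias=-1
    (10,1)@(21, 3): e=[76,8,4] → █
    (11,1)@(23, 3): e=[80,20,-12] → ·
    (7,2)@(15, 5): e=[44,0,44] → █  [on edge]
    (8,2)@(17, 5): e=[48,12,28] → █
    (9,2)@(19, 5): e=[52,24,12] → █
    (10,2)@(21, 5): e=[56,36,-4] → ·
    (1,3)@(3, 7): e=[0,-44,132] → ·  [on edge]
    (5,3)@(11, 7): e=[16,4,68] → █
    (6,3)@(13, 7): e=[20,16,52] → █
    (10,3)@(21, 7): e=[36,64,-12] → ·
    (5,4)@(11, 9): e=[-4,32,60] → ·
    (6,4)@(13, 9): e=[0,44,44] → █  [on edge]
    (0,5)@(1, 11): e=[-44,0,132] → ·  [on edge]
    (11,5)@(23, 11): e=[0,132,-44] → ·  [on edge]
  covered (12 px):
    · · · · · · · · · · · ·
    · · · · · · · · · · █ ·
    · · · · · · · █ █ █ · ·
    · · · · · █ █ █ █ █ · ·
    · · · · · · █ █ █ · · ·
    · · · · · · · · · · · ·

Z-buffer (winner per pixel, '.' = empty):
  . . . 0 0 0 0 0 0 0 . .
  . . . 0 0 0 0 0 0 . 1 .
  . . . . 0 0 0 0 1 1 . .
  . . . . 0 0 0 1 1 1 . .
  . . . . 0 0 1 1 1 . . .
  . . . . . . . . . . . .

Result: 0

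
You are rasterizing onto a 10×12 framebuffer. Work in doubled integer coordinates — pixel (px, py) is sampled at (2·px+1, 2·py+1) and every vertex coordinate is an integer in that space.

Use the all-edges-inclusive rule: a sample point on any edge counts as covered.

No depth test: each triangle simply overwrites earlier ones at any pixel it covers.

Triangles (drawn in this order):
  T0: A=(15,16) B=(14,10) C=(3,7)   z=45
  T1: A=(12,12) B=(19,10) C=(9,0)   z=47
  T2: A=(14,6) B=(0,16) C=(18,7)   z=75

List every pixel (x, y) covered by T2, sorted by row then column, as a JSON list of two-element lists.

T0:
  2·area = 63  (B↔C swapped to make it positive)
  edge (15, 16)→(3, 7): d=(-12,-9) inclusive
  edge (3, 7)→(14, 10): d=(11,3) inclusive
  edge (14, 10)→(15, 16): d=(1,6) inclusive
    (1,3)@(3, 7): e=[0,0,63] → X  [on edge]
    (2,3)@(5, 7): e=[18,-6,51] → .
    (1,4)@(3, 9): e=[-24,22,65] → .
    (3,4)@(7, 9): e=[12,10,41] → X
    (4,4)@(9, 9): e=[30,4,29] → X
    (5,4)@(11, 9): e=[48,-2,17] → .
    (3,5)@(7, 11): e=[-12,32,43] → .
    (4,5)@(9, 11): e=[6,26,31] → X
    (5,5)@(11, 11): e=[24,20,19] → X
    (6,5)@(13, 11): e=[42,14,7] → X
    (7,5)@(15, 11): e=[60,8,-5] → .
    (4,6)@(9, 13): e=[-18,48,33] → .
    (5,6)@(11, 13): e=[0,42,21] → X  [on edge]
    (9,9)@(19, 19): e=[0,84,-21] → .  [on edge]
  covered (8 px):
    . . . . . . . . . .
    . . . . . . . . . .
    . . . . . . . . . .
    . X . . . . . . . .
    . . . X X . . . . .
    . . . . X X X . . .
    . . . . . X X . . .
    . . . . . . . . . .
    . . . . . . . . . .
    . . . . . . . . . .
    . . . . . . . . . .
    . . . . . . . . . .
T1:
  2·area = 90  (B↔C swapped to make it positive)
  edge (12, 12)→(9, 0): d=(-3,-12) inclusive
  edge (9, 0)→(19, 10): d=(10,10) inclusive
  edge (19, 10)→(12, 12): d=(-7,2) inclusive
    (5,1)@(11, 3): e=[15,10,65] → X
    (6,1)@(13, 3): e=[39,-10,61] → .
    (5,2)@(11, 5): e=[9,30,51] → X
    (6,2)@(13, 5): e=[33,10,47] → X
    (7,2)@(15, 5): e=[57,-10,43] → .
    (5,3)@(11, 7): e=[3,50,37] → X
    (7,3)@(15, 7): e=[51,10,29] → X
    (8,3)@(17, 7): e=[75,-10,25] → .
    (5,4)@(11, 9): e=[-3,70,23] → .
    (6,4)@(13, 9): e=[21,50,19] → X
    (8,4)@(17, 9): e=[69,10,11] → X
    (9,4)@(19, 9): e=[93,-10,7] → .
  covered (11 px):
    . . . . . . . . . .
    . . . . . X . . . .
    . . . . . X X . . .
    . . . . . X X X . .
    . . . . . . X X X .
    . . . . . . X X . .
    . . . . . . . . . .
    . . . . . . . . . .
    . . . . . . . . . .
    . . . . . . . . . .
    . . . . . . . . . .
    . . . . . . . . . .
T2:
  2·area = 54  (B↔C swapped to make it positive)
  edge (14, 6)→(18, 7): d=(4,1) inclusive
  edge (18, 7)→(0, 16): d=(-18,9) inclusive
  edge (0, 16)→(14, 6): d=(14,-10) inclusive
    (6,3)@(13, 7): e=[5,45,4] → X
    (7,3)@(15, 7): e=[3,27,24] → X
    (8,3)@(17, 7): e=[1,9,44] → X
    (9,3)@(19, 7): e=[-1,-9,64] → .
    (5,4)@(11, 9): e=[15,27,12] → X
    (7,4)@(15, 9): e=[11,-9,52] → .
    (8,4)@(17, 9): e=[9,-27,72] → .
    (3,5)@(7, 11): e=[27,27,0] → X  [on edge]
    (4,5)@(9, 11): e=[25,9,20] → X
    (5,5)@(11, 11): e=[23,-9,40] → .
    (6,5)@(13, 11): e=[21,-27,60] → .
    (2,6)@(5, 13): e=[37,9,8] → X
  covered (8 px):
    . . . . . . . . . .
    . . . . . . . . . .
    . . . . . . . . . .
    . . . . . . X X X .
    . . . . . X X . . .
    . . . X X . . . . .
    . . X . . . . . . .
    . . . . . . . . . .
    . . . . . . . . . .
    . . . . . . . . . .
    . . . . . . . . . .
    . . . . . . . . . .

Result: [[6,3],[7,3],[8,3],[5,4],[6,4],[3,5],[4,5],[2,6]]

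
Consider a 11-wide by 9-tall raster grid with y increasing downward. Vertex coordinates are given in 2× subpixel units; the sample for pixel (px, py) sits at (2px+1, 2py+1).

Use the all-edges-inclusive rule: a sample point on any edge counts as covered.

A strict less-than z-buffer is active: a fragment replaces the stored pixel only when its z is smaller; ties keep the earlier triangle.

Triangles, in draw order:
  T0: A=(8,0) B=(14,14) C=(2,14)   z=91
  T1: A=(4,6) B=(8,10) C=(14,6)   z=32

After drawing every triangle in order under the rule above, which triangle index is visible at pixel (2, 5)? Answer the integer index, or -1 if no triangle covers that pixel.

T0:
  2·area = 168
  edge (8, 0)→(14, 14): d=(6,14) inclusive
  edge (14, 14)→(2, 14): d=(-12,0) inclusive
  edge (2, 14)→(8, 0): d=(6,-14) inclusive
    (3,1)@(7, 3): e=[32,132,4] → #
    (4,1)@(9, 3): e=[4,132,32] → #
    (5,1)@(11, 3): e=[-24,132,60] → ·
    (3,2)@(7, 5): e=[44,108,16] → #
    (5,2)@(11, 5): e=[-12,108,72] → ·
    (2,3)@(5, 7): e=[84,84,0] → #  [on edge]
    (5,3)@(11, 7): e=[0,84,84] → #  [on edge]
    (6,3)@(13, 7): e=[-28,84,112] → ·
    (2,4)@(5, 9): e=[96,60,12] → #
    (6,4)@(13, 9): e=[-16,60,124] → ·
    (2,5)@(5, 11): e=[108,36,24] → #
    (6,5)@(13, 11): e=[-4,36,136] → ·
  covered (22 px):
    · · · · · · · · · · ·
    · · · # # · · · · · ·
    · · · # # · · · · · ·
    · · # # # # · · · · ·
    · · # # # # · · · · ·
    · · # # # # · · · · ·
    · # # # # # # · · · ·
    · · · · · · · · · · ·
    · · · · · · · · · · ·
T1:
  2·area = 40  (B↔C swapped to make it positive)
  edge (4, 6)→(14, 6): d=(10,0) inclusive
  edge (14, 6)→(8, 10): d=(-6,4) inclusive
  edge (8, 10)→(4, 6): d=(-4,-4) inclusive
    (0,1)@(1, 3): e=[-30,70,0] → ·  [on edge]
    (1,2)@(3, 5): e=[-10,50,0] → ·  [on edge]
    (2,3)@(5, 7): e=[10,30,0] → #  [on edge]
    (3,3)@(7, 7): e=[10,22,8] → #
    (4,3)@(9, 7): e=[10,14,16] → #
    (5,3)@(11, 7): e=[10,6,24] → #
    (6,3)@(13, 7): e=[10,-2,32] → ·
    (2,4)@(5, 9): e=[30,18,-8] → ·
    (3,4)@(7, 9): e=[30,10,0] → #  [on edge]
    (5,4)@(11, 9): e=[30,-6,16] → ·
    (3,5)@(7, 11): e=[50,-2,-8] → ·
    (4,5)@(9, 11): e=[50,-10,0] → ·  [on edge]
    (5,6)@(11, 13): e=[70,-30,0] → ·  [on edge]
    (6,7)@(13, 15): e=[90,-50,0] → ·  [on edge]
    (7,8)@(15, 17): e=[110,-70,0] → ·  [on edge]
  covered (6 px):
    · · · · · · · · · · ·
    · · · · · · · · · · ·
    · · · · · · · · · · ·
    · · # # # # · · · · ·
    · · · # # · · · · · ·
    · · · · · · · · · · ·
    · · · · · · · · · · ·
    · · · · · · · · · · ·
    · · · · · · · · · · ·

Z-buffer (winner per pixel, '.' = empty):
  . . . . . . . . . . .
  . . . 0 0 . . . . . .
  . . . 0 0 . . . . . .
  . . 1 1 1 1 . . . . .
  . . 0 1 1 0 . . . . .
  . . 0 0 0 0 . . . . .
  . 0 0 0 0 0 0 . . . .
  . . . . . . . . . . .
  . . . . . . . . . . .

Answer: 0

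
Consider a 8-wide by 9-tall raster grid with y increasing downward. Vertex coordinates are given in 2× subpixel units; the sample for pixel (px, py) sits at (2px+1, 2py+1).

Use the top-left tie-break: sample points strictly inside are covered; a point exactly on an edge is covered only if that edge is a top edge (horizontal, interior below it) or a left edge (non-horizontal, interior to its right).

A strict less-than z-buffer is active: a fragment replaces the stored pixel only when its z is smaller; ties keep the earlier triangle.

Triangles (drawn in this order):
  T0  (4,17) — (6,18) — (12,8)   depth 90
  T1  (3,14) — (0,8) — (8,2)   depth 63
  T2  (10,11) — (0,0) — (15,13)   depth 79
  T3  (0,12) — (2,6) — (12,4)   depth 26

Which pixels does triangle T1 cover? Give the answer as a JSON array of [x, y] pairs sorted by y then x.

T0:
  2·area = 26  (B↔C swapped to make it positive)
  edge (4, 17)→(12, 8): d=(8,-9) top-left  bias=+0
  edge (12, 8)→(6, 18): d=(-6,10) right/bottom  bias=-1
  edge (6, 18)→(4, 17): d=(-2,-1) top-left  bias=+0
    (7,1)@(15, 3): e=[-13,0,39] → .  [on edge]
    (4,6)@(9, 13): e=[13,0,13] → .  [on edge]
    (3,7)@(7, 15): e=[11,8,7] → X
    (4,7)@(9, 15): e=[29,-12,9] → .
    (2,8)@(5, 17): e=[9,16,1] → X
    (3,8)@(7, 17): e=[27,-4,3] → .
  covered (2 px):
    . . . . . . . .
    . . . . . . . .
    . . . . . . . .
    . . . . . . . .
    . . . . . . . .
    . . . . . . . .
    . . . . . . . .
    . . . X . . . .
    . . X . . . . .
T1:
  2·area = 66
  edge (3, 14)→(0, 8): d=(-3,-6) top-left  bias=+0
  edge (0, 8)→(8, 2): d=(8,-6) top-left  bias=+0
  edge (8, 2)→(3, 14): d=(-5,12) right/bottom  bias=-1
    (3,1)@(7, 3): e=[57,2,7] → X
    (4,1)@(9, 3): e=[69,14,-17] → .
    (2,2)@(5, 5): e=[39,6,21] → X
    (3,2)@(7, 5): e=[51,18,-3] → .
    (1,3)@(3, 7): e=[21,10,35] → X
    (3,3)@(7, 7): e=[45,34,-13] → .
    (0,4)@(1, 9): e=[3,14,49] → X
    (3,4)@(7, 9): e=[39,50,-23] → .
    (0,5)@(1, 11): e=[-3,30,39] → .
    (1,5)@(3, 11): e=[9,42,15] → X
    (2,5)@(5, 11): e=[21,54,-9] → .
    (1,6)@(3, 13): e=[3,58,5] → X
  covered (9 px):
    . . . . . . . .
    . . . X . . . .
    . . X . . . . .
    . X X . . . . .
    X X X . . . . .
    . X . . . . . .
    . X . . . . . .
    . . . . . . . .
    . . . . . . . .
T2:
  2·area = 35
  edge (10, 11)→(0, 0): d=(-10,-11) top-left  bias=+0
  edge (0, 0)→(15, 13): d=(15,13) right/bottom  bias=-1
  edge (15, 13)→(10, 11): d=(-5,-2) top-left  bias=+0
    (0,0)@(1, 1): e=[1,2,32] → X
    (1,0)@(3, 1): e=[23,-24,36] → .
    (0,1)@(1, 3): e=[-19,32,22] → .
    (1,1)@(3, 3): e=[3,6,26] → X
    (2,1)@(5, 3): e=[25,-20,30] → .
    (1,2)@(3, 5): e=[-17,36,16] → .
    (2,2)@(5, 5): e=[5,10,20] → X
    (3,2)@(7, 5): e=[27,-16,24] → .
    (2,3)@(5, 7): e=[-15,40,10] → .
    (3,3)@(7, 7): e=[7,14,14] → X
    (4,3)@(9, 7): e=[29,-12,18] → .
    (2,4)@(5, 9): e=[-35,70,0] → .  [on edge]
    (7,6)@(15, 13): e=[35,0,0] → .  [on edge]
  covered (6 px):
    X . . . . . . .
    . X . . . . . .
    . . X . . . . .
    . . . X . . . .
    . . . . X . . .
    . . . . . X . .
    . . . . . . . .
    . . . . . . . .
    . . . . . . . .
T3:
  2·area = 56
  edge (0, 12)→(2, 6): d=(2,-6) top-left  bias=+0
  edge (2, 6)→(12, 4): d=(10,-2) top-left  bias=+0
  edge (12, 4)→(0, 12): d=(-12,8) right/bottom  bias=-1
    (1,1)@(3, 3): e=[0,-28,84] → .  [on edge]
    (3,2)@(7, 5): e=[28,0,28] → X  [on edge]
    (4,2)@(9, 5): e=[40,4,12] → X
    (5,2)@(11, 5): e=[52,8,-4] → .
    (1,3)@(3, 7): e=[8,12,36] → X
    (2,3)@(5, 7): e=[20,16,20] → X
    (4,3)@(9, 7): e=[44,24,-12] → .
    (0,4)@(1, 9): e=[0,28,28] → X  [on edge]
    (2,4)@(5, 9): e=[24,36,-4] → .
    (3,4)@(7, 9): e=[36,40,-20] → .
    (0,5)@(1, 11): e=[4,48,4] → X
    (1,5)@(3, 11): e=[16,52,-12] → .
  covered (8 px):
    . . . . . . . .
    . . . . . . . .
    . . . X X . . .
    . X X X . . . .
    X X . . . . . .
    X . . . . . . .
    . . . . . . . .
    . . . . . . . .
    . . . . . . . .

Result: [[3,1],[2,2],[1,3],[2,3],[0,4],[1,4],[2,4],[1,5],[1,6]]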